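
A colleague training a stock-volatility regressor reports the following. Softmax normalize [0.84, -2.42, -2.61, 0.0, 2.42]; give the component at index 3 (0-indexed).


Exponentials: e^0.84=2.3164, e^-2.42=0.0889, e^-2.61=0.0735, e^0.0=1, e^2.42=11.2459
Sum = 14.7247
Softmax = [0.1573, 0.006, 0.005, 0.0679, 0.7637]
p[3] = 1/14.7247 = 0.0679

0.0679


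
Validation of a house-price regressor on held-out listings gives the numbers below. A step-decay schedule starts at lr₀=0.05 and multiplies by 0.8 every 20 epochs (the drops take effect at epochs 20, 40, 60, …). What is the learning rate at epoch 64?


n_drops = ⌊64/20⌋ = 3
lr = 0.05·0.8^3 = 0.05·0.512 = 0.0256

0.0256


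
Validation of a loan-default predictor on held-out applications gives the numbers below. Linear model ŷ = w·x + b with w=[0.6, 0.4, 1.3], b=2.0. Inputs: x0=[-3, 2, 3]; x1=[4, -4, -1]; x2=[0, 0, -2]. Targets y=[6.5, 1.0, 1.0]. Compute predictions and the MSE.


ŷ0 = (0.6)·(-3) + (0.4)·(2) + (1.3)·(3) + 2.0 = 4.9
ŷ1 = (0.6)·(4) + (0.4)·(-4) + (1.3)·(-1) + 2.0 = 1.5
ŷ2 = (0.6)·(0) + (0.4)·(0) + (1.3)·(-2) + 2.0 = -0.6
errors² = [2.56, 0.25, 2.56]
MSE = 5.3700/3 = 1.79

1.79


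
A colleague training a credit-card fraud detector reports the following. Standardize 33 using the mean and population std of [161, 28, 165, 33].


μ = 96.75, σ = 66.2887
z = (33 - 96.75)/66.2887 = -0.9617

-0.9617


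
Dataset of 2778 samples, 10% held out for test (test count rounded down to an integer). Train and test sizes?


Test = ⌊2778·10/100⌋ = 277
Train = 2778 - 277 = 2501

Train: 2501, Test: 277


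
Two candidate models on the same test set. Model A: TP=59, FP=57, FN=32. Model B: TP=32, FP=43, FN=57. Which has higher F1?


Model A: P=59/116=0.5086, R=59/91=0.6484, F1=2PR/(P+R)=2TP/(2TP+FP+FN)=118/207=0.57
Model B: P=32/75=0.4267, R=32/89=0.3596, F1=2PR/(P+R)=2TP/(2TP+FP+FN)=64/164=0.3902
0.57 > 0.3902 → Model A

Model A


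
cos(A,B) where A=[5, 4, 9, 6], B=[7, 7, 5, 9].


A·B = 5·7 + 4·7 + 9·5 + 6·9 = 162
‖A‖ = √158 = 12.5698, ‖B‖ = √204 = 14.2829
cos = 162/(√158·√204) = 162/√32232 = 0.9023

0.9023


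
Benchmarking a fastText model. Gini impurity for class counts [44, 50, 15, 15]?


Probabilities: [44/124, 50/124, 15/124, 15/124] ≈ [0.3548, 0.4032, 0.121, 0.121]
Σpᵢ² = (1936 + 2500 + 225 + 225)/124² = 4886/15376
Gini = 1 - Σpᵢ² = 1 - 4886/15376 = 0.6822

0.6822


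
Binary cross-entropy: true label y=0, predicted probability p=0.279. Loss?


BCE = -[y·ln(p) + (1-y)·ln(1-p)]
= -0 - 1·ln(1-0.279)
= -ln(0.721) = 0.3271

0.3271


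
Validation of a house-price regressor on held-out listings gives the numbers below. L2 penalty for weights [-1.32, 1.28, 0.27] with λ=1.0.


‖w‖₂² = (-1.32)² + (1.28)² + (0.27)²
     = 1.7424 + 1.6384 + 0.0729
     = 3.4537
λ·‖w‖₂² = 1.0·3.4537 = 3.4537

3.4537


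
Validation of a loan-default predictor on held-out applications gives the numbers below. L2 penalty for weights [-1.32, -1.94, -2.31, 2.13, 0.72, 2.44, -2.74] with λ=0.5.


‖w‖₂² = (-1.32)² + (-1.94)² + (-2.31)² + (2.13)² + (0.72)² + (2.44)² + (-2.74)²
     = 1.7424 + 3.7636 + 5.3361 + 4.5369 + 0.5184 + 5.9536 + 7.5076
     = 29.3586
λ·‖w‖₂² = 0.5·29.3586 = 14.6793

14.6793


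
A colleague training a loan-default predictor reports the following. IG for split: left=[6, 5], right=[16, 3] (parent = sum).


Parent = [22, 8], H_parent = 0.8366
H_left = 0.994 (n=11), H_right = 0.6292 (n=19)
H_children = (11/30)·0.994 + (19/30)·0.6292 = 0.763
IG = 0.8366 - 0.763 = 0.0736

0.0736


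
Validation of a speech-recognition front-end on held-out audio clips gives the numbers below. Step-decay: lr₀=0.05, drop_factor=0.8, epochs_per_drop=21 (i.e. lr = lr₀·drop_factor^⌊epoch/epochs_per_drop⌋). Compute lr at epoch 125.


n_drops = ⌊125/21⌋ = 5
lr = 0.05·0.8^5 = 0.05·0.32768 = 0.016384

0.016384


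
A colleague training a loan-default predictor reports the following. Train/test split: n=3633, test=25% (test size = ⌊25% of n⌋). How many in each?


Test = ⌊3633·25/100⌋ = 908
Train = 3633 - 908 = 2725

Train: 2725, Test: 908


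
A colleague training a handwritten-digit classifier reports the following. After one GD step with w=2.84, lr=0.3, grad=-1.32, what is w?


w_new = w - α·∇
= 2.84 - 0.3·-1.32
= 2.84 + 0.396
= 3.236

3.236


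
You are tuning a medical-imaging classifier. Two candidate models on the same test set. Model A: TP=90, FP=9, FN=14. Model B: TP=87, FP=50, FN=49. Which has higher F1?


Model A: P=90/99=0.9091, R=90/104=0.8654, F1=2PR/(P+R)=2TP/(2TP+FP+FN)=180/203=0.8867
Model B: P=87/137=0.635, R=87/136=0.6397, F1=2PR/(P+R)=2TP/(2TP+FP+FN)=174/273=0.6374
0.8867 > 0.6374 → Model A

Model A


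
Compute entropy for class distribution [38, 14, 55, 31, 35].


Probabilities: [38/173, 14/173, 55/173, 31/173, 35/173] ≈ [0.2197, 0.0809, 0.3179, 0.1792, 0.2023]
H = -((38/173)·log₂(38/173) + (14/173)·log₂(14/173) + (55/173)·log₂(55/173) + (31/173)·log₂(31/173) + (35/173)·log₂(35/173))
  = 2.2103 bits

2.2103 bits


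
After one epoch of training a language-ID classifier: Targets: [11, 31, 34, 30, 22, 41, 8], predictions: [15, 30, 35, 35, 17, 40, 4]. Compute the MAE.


Absolute errors: |11-15|=4, |31-30|=1, |34-35|=1, |30-35|=5, |22-17|=5, |41-40|=1, |8-4|=4
Sum = 21
MAE = 21/7 = 3

3


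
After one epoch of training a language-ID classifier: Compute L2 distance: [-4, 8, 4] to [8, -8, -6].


d = √((-4-8)² + (8+ 8)² + (4+ 6)²)
  = √(144 + 256 + 100)
  = √500 = 22.3607

22.3607


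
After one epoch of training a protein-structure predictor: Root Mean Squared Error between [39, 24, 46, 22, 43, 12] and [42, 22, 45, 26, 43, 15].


MSE = 39/6 = 6.5
RMSE = √(39/6) = 2.5495

2.5495


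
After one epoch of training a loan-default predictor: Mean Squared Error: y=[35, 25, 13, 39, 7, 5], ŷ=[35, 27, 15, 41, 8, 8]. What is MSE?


Squared errors: (35-35)²=0, (25-27)²=4, (13-15)²=4, (39-41)²=4, (7-8)²=1, (5-8)²=9
Sum = 22
MSE = 22/6 = 11/3

11/3


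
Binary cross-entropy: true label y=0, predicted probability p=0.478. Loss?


BCE = -[y·ln(p) + (1-y)·ln(1-p)]
= -0 - 1·ln(1-0.478)
= -ln(0.522) = 0.6501

0.6501


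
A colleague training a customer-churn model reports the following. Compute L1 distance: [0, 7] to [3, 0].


d = |0-3| + |7-0|
  = 3 + 7
  = 10

10


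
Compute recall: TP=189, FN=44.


Recall = TP/(TP+FN)
= 189/(189+44)
= 189/233 = 81.12%

81.12%


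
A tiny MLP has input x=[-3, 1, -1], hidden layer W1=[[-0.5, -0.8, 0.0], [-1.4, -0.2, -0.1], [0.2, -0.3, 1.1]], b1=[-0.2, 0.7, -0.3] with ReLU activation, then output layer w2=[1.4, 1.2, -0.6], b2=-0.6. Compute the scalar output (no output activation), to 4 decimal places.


z1[0] = (-0.5)·(-3) + (-0.8)·(1) + (0.0)·(-1) - 0.2 = 0.5
z1[1] = (-1.4)·(-3) + (-0.2)·(1) + (-0.1)·(-1) + 0.7 = 4.8
z1[2] = (0.2)·(-3) + (-0.3)·(1) + (1.1)·(-1) - 0.3 = -2.3
h = ReLU(z1) = [0.5, 4.8, 0.0]
output = (1.4)·(0.5) + (1.2)·(4.8) + (-0.6)·(0.0) - 0.6 = 5.86

5.86


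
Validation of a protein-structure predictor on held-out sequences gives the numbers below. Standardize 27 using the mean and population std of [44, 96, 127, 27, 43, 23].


μ = 60, σ = 38.271
z = (27 - 60)/38.271 = -0.8623

-0.8623


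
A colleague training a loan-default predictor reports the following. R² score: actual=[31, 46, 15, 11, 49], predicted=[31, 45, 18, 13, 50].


ȳ = 30.4
SS_res = Σ(y-ŷ)² = 15
SS_tot = Σ(y-ȳ)² = 1203.2
R² = 1 - SS_res/SS_tot = 1 - 0.0125 = 0.9875

0.9875


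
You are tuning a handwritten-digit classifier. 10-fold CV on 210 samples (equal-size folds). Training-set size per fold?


Fold size = 210/10 = 21
Training per fold = 210 - 21 = 189

189


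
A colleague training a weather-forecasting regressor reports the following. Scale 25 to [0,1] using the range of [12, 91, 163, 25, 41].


min=12, max=163
(25-12)/(163-12) = 13/151 = 0.0861

0.0861


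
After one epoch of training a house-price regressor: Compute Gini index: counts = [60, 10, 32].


Probabilities: [60/102, 10/102, 32/102] ≈ [0.5882, 0.098, 0.3137]
Σpᵢ² = (3600 + 100 + 1024)/102² = 4724/10404
Gini = 1 - Σpᵢ² = 1 - 4724/10404 = 0.5459

0.5459


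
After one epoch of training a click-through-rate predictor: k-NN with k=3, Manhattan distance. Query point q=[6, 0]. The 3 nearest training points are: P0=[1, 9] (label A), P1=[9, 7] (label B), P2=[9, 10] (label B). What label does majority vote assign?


d(q,P0) = 14  (label A)
d(q,P1) = 10  (label B)
d(q,P2) = 13  (label B)
Votes: A=1, B=2
Majority → B

B


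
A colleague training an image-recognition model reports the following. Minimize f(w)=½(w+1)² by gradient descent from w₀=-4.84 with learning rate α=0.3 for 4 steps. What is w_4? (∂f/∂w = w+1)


step 1: grad = -4.84+1 = -3.84; w = -4.84 - 0.3·(-3.84) = -3.688
step 2: grad = -3.688+1 = -2.688; w = -3.688 - 0.3·(-2.688) = -2.8816
step 3: grad = -2.8816+1 = -1.8816; w = -2.8816 - 0.3·(-1.8816) = -2.31712
step 4: grad = -2.31712+1 = -1.31712; w = -2.31712 - 0.3·(-1.31712) = -1.921984

-1.921984


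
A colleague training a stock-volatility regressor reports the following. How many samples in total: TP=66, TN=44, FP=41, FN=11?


Total = TP + TN + FP + FN
= 66 + 44 + 41 + 11
= 162
(Predicted positive: 107, predicted negative: 55)

162


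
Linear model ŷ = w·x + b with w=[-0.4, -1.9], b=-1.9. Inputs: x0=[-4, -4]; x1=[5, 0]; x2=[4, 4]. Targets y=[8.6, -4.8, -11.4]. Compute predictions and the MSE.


ŷ0 = (-0.4)·(-4) + (-1.9)·(-4) - 1.9 = 7.3
ŷ1 = (-0.4)·(5) + (-1.9)·(0) - 1.9 = -3.9
ŷ2 = (-0.4)·(4) + (-1.9)·(4) - 1.9 = -11.1
errors² = [1.69, 0.81, 0.09]
MSE = 2.5900/3 = 0.8633

0.8633


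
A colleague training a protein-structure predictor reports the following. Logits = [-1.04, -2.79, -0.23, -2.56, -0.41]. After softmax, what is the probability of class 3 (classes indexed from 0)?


Exponentials: e^-1.04=0.3535, e^-2.79=0.0614, e^-0.23=0.7945, e^-2.56=0.0773, e^-0.41=0.6637
Sum = 1.9504
Softmax = [0.1812, 0.0315, 0.4074, 0.0396, 0.3403]
p[3] = 0.0773/1.9504 = 0.0396

0.0396


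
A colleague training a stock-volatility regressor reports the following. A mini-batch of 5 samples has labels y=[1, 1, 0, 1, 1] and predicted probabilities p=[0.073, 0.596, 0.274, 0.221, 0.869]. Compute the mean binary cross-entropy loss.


L[0] = -ln(0.073) = 2.6173
L[1] = -ln(0.596) = 0.5175
L[2] = -ln(1-0.274) = -ln(0.726) = 0.3202
L[3] = -ln(0.221) = 1.5096
L[4] = -ln(0.869) = 0.1404
mean = (2.6173 + 0.5175 + 0.3202 + 1.5096 + 0.1404)/5 = 1.021

1.021


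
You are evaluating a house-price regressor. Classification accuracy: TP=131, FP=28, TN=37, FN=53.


Accuracy = (TP+TN)/(TP+TN+FP+FN)
= (131+37)/(249)
= 168/249 = 67.47%

67.47%


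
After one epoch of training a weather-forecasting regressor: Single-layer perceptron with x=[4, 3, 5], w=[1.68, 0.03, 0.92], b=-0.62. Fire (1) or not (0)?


z = (4)·(1.68) + (3)·(0.03) + (5)·(0.92) - 0.62
  = 10.79
step(z) = 1 (z≥0)

1


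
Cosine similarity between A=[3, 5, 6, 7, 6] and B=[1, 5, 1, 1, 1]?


A·B = 3·1 + 5·5 + 6·1 + 7·1 + 6·1 = 47
‖A‖ = √155 = 12.4499, ‖B‖ = √29 = 5.3852
cos = 47/(√155·√29) = 47/√4495 = 0.701

0.701


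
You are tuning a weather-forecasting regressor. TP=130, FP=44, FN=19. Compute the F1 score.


Precision = 130/174 = 0.7471
Recall = 130/149 = 0.8725
F1 = 2·P·R/(P+R) = 2·TP/(2·TP+FP+FN) = 260/(260+44+19) = 260/323 = 0.805

0.805


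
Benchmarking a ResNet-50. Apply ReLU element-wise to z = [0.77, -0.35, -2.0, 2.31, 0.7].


ReLU(0.77) = max(0, 0.77) = 0.77
ReLU(-0.35) = max(0, -0.35) = 0.0
ReLU(-2.0) = max(0, -2.0) = 0.0
ReLU(2.31) = max(0, 2.31) = 2.31
ReLU(0.7) = max(0, 0.7) = 0.7
result = [0.77, 0.0, 0.0, 2.31, 0.7]

[0.77, 0.0, 0.0, 2.31, 0.7]


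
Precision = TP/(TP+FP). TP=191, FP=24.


Precision = TP/(TP+FP)
= 191/(191+24)
= 191/215 = 88.84%

88.84%


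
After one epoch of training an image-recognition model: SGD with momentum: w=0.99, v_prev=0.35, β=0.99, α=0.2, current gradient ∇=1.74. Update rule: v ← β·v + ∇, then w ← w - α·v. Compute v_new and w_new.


v_new = 0.99·0.35 + 1.74 = 0.3465 + 1.74 = 2.0865
w_new = 0.99 - 0.2·2.0865 = 0.99 - 0.4173 = 0.5727

v_new=2.0865, w_new=0.5727


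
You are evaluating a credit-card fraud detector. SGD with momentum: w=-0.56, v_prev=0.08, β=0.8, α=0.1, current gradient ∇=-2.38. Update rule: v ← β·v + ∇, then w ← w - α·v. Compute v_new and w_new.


v_new = 0.8·0.08 - 2.38 = 0.064 - 2.38 = -2.316
w_new = -0.56 - 0.1·-2.316 = -0.56 + 0.2316 = -0.3284

v_new=-2.316, w_new=-0.3284


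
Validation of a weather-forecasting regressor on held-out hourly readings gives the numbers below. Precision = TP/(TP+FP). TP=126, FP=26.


Precision = TP/(TP+FP)
= 126/(126+26)
= 126/152 = 82.89%

82.89%


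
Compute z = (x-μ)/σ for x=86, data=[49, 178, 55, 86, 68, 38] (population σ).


μ = 79, σ = 46.7761
z = (86 - 79)/46.7761 = 0.1496

0.1496


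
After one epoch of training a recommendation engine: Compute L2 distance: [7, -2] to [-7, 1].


d = √((7+ 7)² + (-2-1)²)
  = √(196 + 9)
  = √205 = 14.3178

14.3178


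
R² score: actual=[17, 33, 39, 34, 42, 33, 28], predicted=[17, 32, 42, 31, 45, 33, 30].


ȳ = 32.2857
SS_res = Σ(y-ŷ)² = 32
SS_tot = Σ(y-ȳ)² = 395.43
R² = 1 - SS_res/SS_tot = 1 - 0.0809 = 0.9191

0.9191


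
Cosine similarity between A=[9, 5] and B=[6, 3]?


A·B = 9·6 + 5·3 = 69
‖A‖ = √106 = 10.2956, ‖B‖ = √45 = 6.7082
cos = 69/(√106·√45) = 69/√4770 = 0.9991

0.9991


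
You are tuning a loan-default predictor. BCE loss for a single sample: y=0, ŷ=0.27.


BCE = -[y·ln(p) + (1-y)·ln(1-p)]
= -0 - 1·ln(1-0.27)
= -ln(0.73) = 0.3147

0.3147


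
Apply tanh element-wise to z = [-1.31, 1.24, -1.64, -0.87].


tanh(-1.31) = -0.8643
tanh(1.24) = 0.8455
tanh(-1.64) = -0.9275
tanh(-0.87) = -0.7014
result = [-0.8643, 0.8455, -0.9275, -0.7014]

[-0.8643, 0.8455, -0.9275, -0.7014]


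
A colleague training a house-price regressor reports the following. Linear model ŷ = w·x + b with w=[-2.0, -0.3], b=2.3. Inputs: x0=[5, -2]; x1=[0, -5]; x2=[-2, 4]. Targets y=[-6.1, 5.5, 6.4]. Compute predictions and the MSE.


ŷ0 = (-2.0)·(5) + (-0.3)·(-2) + 2.3 = -7.1
ŷ1 = (-2.0)·(0) + (-0.3)·(-5) + 2.3 = 3.8
ŷ2 = (-2.0)·(-2) + (-0.3)·(4) + 2.3 = 5.1
errors² = [1.0, 2.89, 1.69]
MSE = 5.5800/3 = 1.86

1.86


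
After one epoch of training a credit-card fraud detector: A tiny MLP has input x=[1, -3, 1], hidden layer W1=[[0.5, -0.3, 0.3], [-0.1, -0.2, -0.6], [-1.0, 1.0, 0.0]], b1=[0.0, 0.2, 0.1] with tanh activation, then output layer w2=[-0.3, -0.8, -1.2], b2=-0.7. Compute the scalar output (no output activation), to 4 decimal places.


z1[0] = (0.5)·(1) + (-0.3)·(-3) + (0.3)·(1) + 0.0 = 1.7
z1[1] = (-0.1)·(1) + (-0.2)·(-3) + (-0.6)·(1) + 0.2 = 0.1
z1[2] = (-1.0)·(1) + (1.0)·(-3) + (0.0)·(1) + 0.1 = -3.9
h = tanh(z1) = [0.9354, 0.0997, -0.9992]
output = (-0.3)·(0.9354) + (-0.8)·(0.0997) + (-1.2)·(-0.9992) - 0.7 = 0.1387

0.1387


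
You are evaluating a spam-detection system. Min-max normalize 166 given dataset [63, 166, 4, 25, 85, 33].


min=4, max=166
(166-4)/(166-4) = 162/162 = 1.0

1.0


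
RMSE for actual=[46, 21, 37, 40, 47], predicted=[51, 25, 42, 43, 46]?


MSE = 76/5 = 15.2
RMSE = √(76/5) = 3.8987

3.8987


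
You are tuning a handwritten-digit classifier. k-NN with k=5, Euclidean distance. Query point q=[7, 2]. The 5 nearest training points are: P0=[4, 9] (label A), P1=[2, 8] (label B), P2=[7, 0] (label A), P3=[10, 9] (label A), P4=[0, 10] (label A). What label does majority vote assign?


d(q,P0) = 7.6158  (label A)
d(q,P1) = 7.8102  (label B)
d(q,P2) = 2.0  (label A)
d(q,P3) = 7.6158  (label A)
d(q,P4) = 10.6301  (label A)
Votes: A=4, B=1
Majority → A

A


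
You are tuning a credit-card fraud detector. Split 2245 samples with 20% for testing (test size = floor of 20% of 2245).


Test = ⌊2245·20/100⌋ = 449
Train = 2245 - 449 = 1796

Train: 1796, Test: 449


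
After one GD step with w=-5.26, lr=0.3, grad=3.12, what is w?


w_new = w - α·∇
= -5.26 - 0.3·3.12
= -5.26 - 0.936
= -6.196

-6.196


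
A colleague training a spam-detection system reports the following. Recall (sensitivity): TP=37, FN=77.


Recall = TP/(TP+FN)
= 37/(37+77)
= 37/114 = 32.46%

32.46%


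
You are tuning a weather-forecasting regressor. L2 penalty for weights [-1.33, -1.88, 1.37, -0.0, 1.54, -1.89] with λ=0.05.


‖w‖₂² = (-1.33)² + (-1.88)² + (1.37)² + (-0.0)² + (1.54)² + (-1.89)²
     = 1.7689 + 3.5344 + 1.8769 + 0 + 2.3716 + 3.5721
     = 13.1239
λ·‖w‖₂² = 0.05·13.1239 = 0.656195

0.656195


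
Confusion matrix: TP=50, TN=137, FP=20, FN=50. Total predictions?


Total = TP + TN + FP + FN
= 50 + 137 + 20 + 50
= 257
(Predicted positive: 70, predicted negative: 187)

257


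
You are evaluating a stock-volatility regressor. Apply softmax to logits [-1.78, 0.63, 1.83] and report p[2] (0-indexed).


Exponentials: e^-1.78=0.1686, e^0.63=1.8776, e^1.83=6.2339
Sum = 8.2801
Softmax = [0.0204, 0.2268, 0.7529]
p[2] = 6.2339/8.2801 = 0.7529

0.7529


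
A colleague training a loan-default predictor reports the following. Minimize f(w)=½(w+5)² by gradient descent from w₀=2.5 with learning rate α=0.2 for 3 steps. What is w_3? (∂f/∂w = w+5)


step 1: grad = 2.5+5 = 7.5; w = 2.5 - 0.2·(7.5) = 1
step 2: grad = 1+5 = 6; w = 1 - 0.2·(6) = -0.2
step 3: grad = -0.2+5 = 4.8; w = -0.2 - 0.2·(4.8) = -1.16

-1.16


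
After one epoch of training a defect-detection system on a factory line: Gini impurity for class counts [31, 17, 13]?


Probabilities: [31/61, 17/61, 13/61] ≈ [0.5082, 0.2787, 0.2131]
Σpᵢ² = (961 + 289 + 169)/61² = 1419/3721
Gini = 1 - Σpᵢ² = 1 - 1419/3721 = 0.6187

0.6187


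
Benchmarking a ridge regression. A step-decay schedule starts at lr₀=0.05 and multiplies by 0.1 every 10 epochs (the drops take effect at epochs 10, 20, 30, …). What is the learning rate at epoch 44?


n_drops = ⌊44/10⌋ = 4
lr = 0.05·0.1^4 = 0.05·0.0001 = 0.000005

0.000005


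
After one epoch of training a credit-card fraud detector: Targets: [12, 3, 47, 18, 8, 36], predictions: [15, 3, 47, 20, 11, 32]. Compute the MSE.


Squared errors: (12-15)²=9, (3-3)²=0, (47-47)²=0, (18-20)²=4, (8-11)²=9, (36-32)²=16
Sum = 38
MSE = 38/6 = 19/3

19/3


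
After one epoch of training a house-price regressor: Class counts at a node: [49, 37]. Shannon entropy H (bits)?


Probabilities: [49/86, 37/86] ≈ [0.5698, 0.4302]
H = -((49/86)·log₂(49/86) + (37/86)·log₂(37/86))
  = 0.9859 bits

0.9859 bits


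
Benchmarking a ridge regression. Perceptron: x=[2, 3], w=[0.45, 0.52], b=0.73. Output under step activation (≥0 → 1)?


z = (2)·(0.45) + (3)·(0.52) + 0.73
  = 3.19
step(z) = 1 (z≥0)

1


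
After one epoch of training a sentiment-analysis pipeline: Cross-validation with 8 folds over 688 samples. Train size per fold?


Fold size = 688/8 = 86
Training per fold = 688 - 86 = 602

602


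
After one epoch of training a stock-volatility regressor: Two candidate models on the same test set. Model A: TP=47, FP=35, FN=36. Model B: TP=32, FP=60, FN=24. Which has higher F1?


Model A: P=47/82=0.5732, R=47/83=0.5663, F1=2PR/(P+R)=2TP/(2TP+FP+FN)=94/165=0.5697
Model B: P=32/92=0.3478, R=32/56=0.5714, F1=2PR/(P+R)=2TP/(2TP+FP+FN)=64/148=0.4324
0.5697 > 0.4324 → Model A

Model A


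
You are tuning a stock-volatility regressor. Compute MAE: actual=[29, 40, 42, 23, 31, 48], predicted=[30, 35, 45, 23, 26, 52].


Absolute errors: |29-30|=1, |40-35|=5, |42-45|=3, |23-23|=0, |31-26|=5, |48-52|=4
Sum = 18
MAE = 18/6 = 3

3


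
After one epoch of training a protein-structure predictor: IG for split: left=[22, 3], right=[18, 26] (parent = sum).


Parent = [40, 29], H_parent = 0.9816
H_left = 0.5294 (n=25), H_right = 0.976 (n=44)
H_children = (25/69)·0.5294 + (44/69)·0.976 = 0.8142
IG = 0.9816 - 0.8142 = 0.1674

0.1674


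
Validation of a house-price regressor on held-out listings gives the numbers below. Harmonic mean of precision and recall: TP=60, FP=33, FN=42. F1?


Precision = 60/93 = 0.6452
Recall = 60/102 = 0.5882
F1 = 2·P·R/(P+R) = 2·TP/(2·TP+FP+FN) = 120/(120+33+42) = 120/195 = 0.6154

0.6154


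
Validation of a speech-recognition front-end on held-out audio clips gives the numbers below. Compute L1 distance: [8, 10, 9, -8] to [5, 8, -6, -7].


d = |8-5| + |10-8| + |9+ 6| + |-8+ 7|
  = 3 + 2 + 15 + 1
  = 21

21


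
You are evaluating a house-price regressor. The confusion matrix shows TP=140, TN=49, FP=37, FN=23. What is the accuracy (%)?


Accuracy = (TP+TN)/(TP+TN+FP+FN)
= (140+49)/(249)
= 189/249 = 75.9%

75.9%


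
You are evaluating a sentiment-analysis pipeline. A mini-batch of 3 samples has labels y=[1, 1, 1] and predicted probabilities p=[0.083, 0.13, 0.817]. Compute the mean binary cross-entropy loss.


L[0] = -ln(0.083) = 2.4889
L[1] = -ln(0.13) = 2.0402
L[2] = -ln(0.817) = 0.2021
mean = (2.4889 + 2.0402 + 0.2021)/3 = 1.5771

1.5771


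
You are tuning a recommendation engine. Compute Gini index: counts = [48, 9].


Probabilities: [48/57, 9/57] ≈ [0.8421, 0.1579]
Σpᵢ² = (2304 + 81)/57² = 2385/3249
Gini = 1 - Σpᵢ² = 1 - 2385/3249 = 0.2659

0.2659


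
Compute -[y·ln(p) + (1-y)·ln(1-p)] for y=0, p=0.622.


BCE = -[y·ln(p) + (1-y)·ln(1-p)]
= -0 - 1·ln(1-0.622)
= -ln(0.378) = 0.9729

0.9729


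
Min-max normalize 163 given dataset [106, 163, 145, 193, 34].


min=34, max=193
(163-34)/(193-34) = 129/159 = 0.8113

0.8113


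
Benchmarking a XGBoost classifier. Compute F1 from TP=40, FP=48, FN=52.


Precision = 40/88 = 0.4545
Recall = 40/92 = 0.4348
F1 = 2·P·R/(P+R) = 2·TP/(2·TP+FP+FN) = 80/(80+48+52) = 80/180 = 0.4444

0.4444


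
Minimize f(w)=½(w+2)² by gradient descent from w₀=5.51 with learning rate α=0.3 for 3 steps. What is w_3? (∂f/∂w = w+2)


step 1: grad = 5.51+2 = 7.51; w = 5.51 - 0.3·(7.51) = 3.257
step 2: grad = 3.257+2 = 5.257; w = 3.257 - 0.3·(5.257) = 1.6799
step 3: grad = 1.6799+2 = 3.6799; w = 1.6799 - 0.3·(3.6799) = 0.57593

0.57593


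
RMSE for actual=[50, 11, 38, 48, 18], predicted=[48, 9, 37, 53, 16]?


MSE = 38/5 = 7.6
RMSE = √(38/5) = 2.7568

2.7568


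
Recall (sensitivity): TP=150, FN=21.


Recall = TP/(TP+FN)
= 150/(150+21)
= 150/171 = 87.72%

87.72%


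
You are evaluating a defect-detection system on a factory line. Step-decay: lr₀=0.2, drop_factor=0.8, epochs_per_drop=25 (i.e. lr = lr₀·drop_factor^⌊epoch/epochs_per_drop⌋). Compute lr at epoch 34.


n_drops = ⌊34/25⌋ = 1
lr = 0.2·0.8^1 = 0.2·0.8 = 0.16

0.16


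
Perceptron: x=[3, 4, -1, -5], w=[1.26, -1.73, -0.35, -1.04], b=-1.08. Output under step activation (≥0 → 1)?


z = (3)·(1.26) + (4)·(-1.73) + (-1)·(-0.35) + (-5)·(-1.04) - 1.08
  = 1.33
step(z) = 1 (z≥0)

1


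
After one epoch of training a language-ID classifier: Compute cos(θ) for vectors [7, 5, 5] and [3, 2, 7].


A·B = 7·3 + 5·2 + 5·7 = 66
‖A‖ = √99 = 9.9499, ‖B‖ = √62 = 7.874
cos = 66/(√99·√62) = 66/√6138 = 0.8424

0.8424


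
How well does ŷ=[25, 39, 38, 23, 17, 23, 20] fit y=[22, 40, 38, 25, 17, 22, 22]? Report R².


ȳ = 26.5714
SS_res = Σ(y-ŷ)² = 19
SS_tot = Σ(y-ȳ)² = 467.71
R² = 1 - SS_res/SS_tot = 1 - 0.0406 = 0.9594

0.9594


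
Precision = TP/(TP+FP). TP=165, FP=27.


Precision = TP/(TP+FP)
= 165/(165+27)
= 165/192 = 85.94%

85.94%


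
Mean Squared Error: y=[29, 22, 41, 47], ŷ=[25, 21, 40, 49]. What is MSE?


Squared errors: (29-25)²=16, (22-21)²=1, (41-40)²=1, (47-49)²=4
Sum = 22
MSE = 22/4 = 11/2

11/2


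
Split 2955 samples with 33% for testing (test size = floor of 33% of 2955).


Test = ⌊2955·33/100⌋ = 975
Train = 2955 - 975 = 1980

Train: 1980, Test: 975


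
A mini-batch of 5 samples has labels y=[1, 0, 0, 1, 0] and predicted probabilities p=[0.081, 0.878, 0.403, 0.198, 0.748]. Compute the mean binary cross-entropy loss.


L[0] = -ln(0.081) = 2.5133
L[1] = -ln(1-0.878) = -ln(0.122) = 2.1037
L[2] = -ln(1-0.403) = -ln(0.597) = 0.5158
L[3] = -ln(0.198) = 1.6195
L[4] = -ln(1-0.748) = -ln(0.252) = 1.3783
mean = (2.5133 + 2.1037 + 0.5158 + 1.6195 + 1.3783)/5 = 1.6261

1.6261


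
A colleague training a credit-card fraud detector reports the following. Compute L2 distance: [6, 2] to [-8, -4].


d = √((6+ 8)² + (2+ 4)²)
  = √(196 + 36)
  = √232 = 15.2315

15.2315


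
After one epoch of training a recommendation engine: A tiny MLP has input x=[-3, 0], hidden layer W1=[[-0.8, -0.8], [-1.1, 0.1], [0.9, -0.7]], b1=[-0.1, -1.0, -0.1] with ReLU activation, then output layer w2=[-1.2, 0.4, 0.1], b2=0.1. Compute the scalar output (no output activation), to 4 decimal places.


z1[0] = (-0.8)·(-3) + (-0.8)·(0) - 0.1 = 2.3
z1[1] = (-1.1)·(-3) + (0.1)·(0) - 1.0 = 2.3
z1[2] = (0.9)·(-3) + (-0.7)·(0) - 0.1 = -2.8
h = ReLU(z1) = [2.3, 2.3, 0.0]
output = (-1.2)·(2.3) + (0.4)·(2.3) + (0.1)·(0.0) + 0.1 = -1.74

-1.74


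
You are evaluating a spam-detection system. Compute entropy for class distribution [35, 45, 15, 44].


Probabilities: [35/139, 45/139, 15/139, 44/139] ≈ [0.2518, 0.3237, 0.1079, 0.3165]
H = -((35/139)·log₂(35/139) + (45/139)·log₂(45/139) + (15/139)·log₂(15/139) + (44/139)·log₂(44/139))
  = 1.8997 bits

1.8997 bits


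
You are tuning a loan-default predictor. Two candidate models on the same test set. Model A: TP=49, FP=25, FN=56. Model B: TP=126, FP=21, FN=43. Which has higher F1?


Model A: P=49/74=0.6622, R=49/105=0.4667, F1=2PR/(P+R)=2TP/(2TP+FP+FN)=98/179=0.5475
Model B: P=126/147=0.8571, R=126/169=0.7456, F1=2PR/(P+R)=2TP/(2TP+FP+FN)=252/316=0.7975
0.5475 < 0.7975 → Model B

Model B


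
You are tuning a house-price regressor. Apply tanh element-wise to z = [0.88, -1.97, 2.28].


tanh(0.88) = 0.7064
tanh(-1.97) = -0.9618
tanh(2.28) = 0.9793
result = [0.7064, -0.9618, 0.9793]

[0.7064, -0.9618, 0.9793]


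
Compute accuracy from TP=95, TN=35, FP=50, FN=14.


Accuracy = (TP+TN)/(TP+TN+FP+FN)
= (95+35)/(194)
= 130/194 = 67.01%

67.01%


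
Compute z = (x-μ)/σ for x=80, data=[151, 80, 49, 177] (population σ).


μ = 114.25, σ = 51.7657
z = (80 - 114.25)/51.7657 = -0.6616

-0.6616


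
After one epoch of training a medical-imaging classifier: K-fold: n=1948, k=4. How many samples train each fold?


Fold size = 1948/4 = 487
Training per fold = 1948 - 487 = 1461

1461


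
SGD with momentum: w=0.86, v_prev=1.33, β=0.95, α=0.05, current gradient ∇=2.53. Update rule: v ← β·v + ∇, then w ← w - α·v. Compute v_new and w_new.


v_new = 0.95·1.33 + 2.53 = 1.2635 + 2.53 = 3.7935
w_new = 0.86 - 0.05·3.7935 = 0.86 - 0.189675 = 0.670325

v_new=3.7935, w_new=0.670325


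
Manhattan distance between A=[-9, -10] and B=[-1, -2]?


d = |-9+ 1| + |-10+ 2|
  = 8 + 8
  = 16

16


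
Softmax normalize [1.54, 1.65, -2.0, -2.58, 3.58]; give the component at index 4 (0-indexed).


Exponentials: e^1.54=4.6646, e^1.65=5.207, e^-2.0=0.1353, e^-2.58=0.0758, e^3.58=35.8735
Sum = 45.9562
Softmax = [0.1015, 0.1133, 0.0029, 0.0016, 0.7806]
p[4] = 35.8735/45.9562 = 0.7806

0.7806


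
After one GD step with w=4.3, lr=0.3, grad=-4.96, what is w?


w_new = w - α·∇
= 4.3 - 0.3·-4.96
= 4.3 + 1.488
= 5.788

5.788


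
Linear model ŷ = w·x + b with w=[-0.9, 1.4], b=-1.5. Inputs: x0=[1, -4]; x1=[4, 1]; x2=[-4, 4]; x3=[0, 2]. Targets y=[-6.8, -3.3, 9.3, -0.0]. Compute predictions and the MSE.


ŷ0 = (-0.9)·(1) + (1.4)·(-4) - 1.5 = -8.0
ŷ1 = (-0.9)·(4) + (1.4)·(1) - 1.5 = -3.7
ŷ2 = (-0.9)·(-4) + (1.4)·(4) - 1.5 = 7.7
ŷ3 = (-0.9)·(0) + (1.4)·(2) - 1.5 = 1.3
errors² = [1.44, 0.16, 2.56, 1.69]
MSE = 5.8500/4 = 1.4625

1.4625


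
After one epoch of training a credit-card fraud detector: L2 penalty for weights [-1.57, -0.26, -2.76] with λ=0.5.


‖w‖₂² = (-1.57)² + (-0.26)² + (-2.76)²
     = 2.4649 + 0.0676 + 7.6176
     = 10.1501
λ·‖w‖₂² = 0.5·10.1501 = 5.07505

5.07505


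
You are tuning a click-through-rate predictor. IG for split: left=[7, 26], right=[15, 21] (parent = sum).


Parent = [22, 47], H_parent = 0.9031
H_left = 0.7455 (n=33), H_right = 0.9799 (n=36)
H_children = (33/69)·0.7455 + (36/69)·0.9799 = 0.8678
IG = 0.9031 - 0.8678 = 0.0353

0.0353


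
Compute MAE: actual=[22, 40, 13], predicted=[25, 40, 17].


Absolute errors: |22-25|=3, |40-40|=0, |13-17|=4
Sum = 7
MAE = 7/3 = 7/3

7/3


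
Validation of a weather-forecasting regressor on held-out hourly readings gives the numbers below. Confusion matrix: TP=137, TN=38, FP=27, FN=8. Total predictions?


Total = TP + TN + FP + FN
= 137 + 38 + 27 + 8
= 210
(Predicted positive: 164, predicted negative: 46)

210


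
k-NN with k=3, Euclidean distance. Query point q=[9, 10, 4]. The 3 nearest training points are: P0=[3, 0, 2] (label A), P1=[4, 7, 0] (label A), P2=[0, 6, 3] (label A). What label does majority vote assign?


d(q,P0) = 11.8322  (label A)
d(q,P1) = 7.0711  (label A)
d(q,P2) = 9.8995  (label A)
Votes: A=3, B=0
Majority → A

A


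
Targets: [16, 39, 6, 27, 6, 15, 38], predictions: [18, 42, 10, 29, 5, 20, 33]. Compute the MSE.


Squared errors: (16-18)²=4, (39-42)²=9, (6-10)²=16, (27-29)²=4, (6-5)²=1, (15-20)²=25, (38-33)²=25
Sum = 84
MSE = 84/7 = 12

12


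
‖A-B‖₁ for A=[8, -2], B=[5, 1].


d = |8-5| + |-2-1|
  = 3 + 3
  = 6

6


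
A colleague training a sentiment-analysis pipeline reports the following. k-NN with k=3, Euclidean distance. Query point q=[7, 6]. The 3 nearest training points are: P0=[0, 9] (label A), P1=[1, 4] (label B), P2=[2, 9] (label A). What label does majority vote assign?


d(q,P0) = 7.6158  (label A)
d(q,P1) = 6.3246  (label B)
d(q,P2) = 5.831  (label A)
Votes: A=2, B=1
Majority → A

A


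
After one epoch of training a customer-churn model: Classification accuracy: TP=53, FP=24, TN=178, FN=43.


Accuracy = (TP+TN)/(TP+TN+FP+FN)
= (53+178)/(298)
= 231/298 = 77.52%

77.52%


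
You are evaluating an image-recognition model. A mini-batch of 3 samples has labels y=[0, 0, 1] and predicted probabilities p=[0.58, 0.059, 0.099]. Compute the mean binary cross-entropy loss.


L[0] = -ln(1-0.58) = -ln(0.42) = 0.8675
L[1] = -ln(1-0.059) = -ln(0.941) = 0.0608
L[2] = -ln(0.099) = 2.3126
mean = (0.8675 + 0.0608 + 2.3126)/3 = 1.0803

1.0803


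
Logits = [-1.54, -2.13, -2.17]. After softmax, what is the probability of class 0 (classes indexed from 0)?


Exponentials: e^-1.54=0.2144, e^-2.13=0.1188, e^-2.17=0.1142
Sum = 0.4474
Softmax = [0.4792, 0.2656, 0.2552]
p[0] = 0.2144/0.4474 = 0.4792

0.4792


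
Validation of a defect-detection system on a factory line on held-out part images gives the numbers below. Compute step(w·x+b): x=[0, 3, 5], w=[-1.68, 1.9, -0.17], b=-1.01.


z = (0)·(-1.68) + (3)·(1.9) + (5)·(-0.17) - 1.01
  = 3.84
step(z) = 1 (z≥0)

1


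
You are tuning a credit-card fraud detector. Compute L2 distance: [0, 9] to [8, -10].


d = √((0-8)² + (9+ 10)²)
  = √(64 + 361)
  = √425 = 20.6155

20.6155


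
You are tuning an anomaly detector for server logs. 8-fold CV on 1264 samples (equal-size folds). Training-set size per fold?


Fold size = 1264/8 = 158
Training per fold = 1264 - 158 = 1106

1106


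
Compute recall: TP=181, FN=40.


Recall = TP/(TP+FN)
= 181/(181+40)
= 181/221 = 81.9%

81.9%


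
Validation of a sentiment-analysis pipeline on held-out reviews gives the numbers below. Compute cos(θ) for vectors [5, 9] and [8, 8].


A·B = 5·8 + 9·8 = 112
‖A‖ = √106 = 10.2956, ‖B‖ = √128 = 11.3137
cos = 112/(√106·√128) = 112/√13568 = 0.9615

0.9615


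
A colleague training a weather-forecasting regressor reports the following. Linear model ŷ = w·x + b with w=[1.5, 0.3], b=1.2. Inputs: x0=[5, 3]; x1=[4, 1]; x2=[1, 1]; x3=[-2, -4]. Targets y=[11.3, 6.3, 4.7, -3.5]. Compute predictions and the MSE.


ŷ0 = (1.5)·(5) + (0.3)·(3) + 1.2 = 9.6
ŷ1 = (1.5)·(4) + (0.3)·(1) + 1.2 = 7.5
ŷ2 = (1.5)·(1) + (0.3)·(1) + 1.2 = 3.0
ŷ3 = (1.5)·(-2) + (0.3)·(-4) + 1.2 = -3.0
errors² = [2.89, 1.44, 2.89, 0.25]
MSE = 7.4700/4 = 1.8675

1.8675


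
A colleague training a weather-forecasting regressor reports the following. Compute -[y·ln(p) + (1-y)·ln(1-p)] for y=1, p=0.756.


BCE = -[y·ln(p) + (1-y)·ln(1-p)]
= -1·ln(0.756) - 0
= -ln(0.756) = 0.2797

0.2797


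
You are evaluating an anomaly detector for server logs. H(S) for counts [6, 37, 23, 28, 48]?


Probabilities: [6/142, 37/142, 23/142, 28/142, 48/142] ≈ [0.0423, 0.2606, 0.162, 0.1972, 0.338]
H = -((6/142)·log₂(6/142) + (37/142)·log₂(37/142) + (23/142)·log₂(23/142) + (28/142)·log₂(28/142) + (48/142)·log₂(48/142))
  = 2.1146 bits

2.1146 bits


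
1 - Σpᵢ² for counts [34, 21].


Probabilities: [34/55, 21/55] ≈ [0.6182, 0.3818]
Σpᵢ² = (1156 + 441)/55² = 1597/3025
Gini = 1 - Σpᵢ² = 1 - 1597/3025 = 0.4721

0.4721


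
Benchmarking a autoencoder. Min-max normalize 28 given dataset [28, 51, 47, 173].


min=28, max=173
(28-28)/(173-28) = 0/145 = 0.0

0.0


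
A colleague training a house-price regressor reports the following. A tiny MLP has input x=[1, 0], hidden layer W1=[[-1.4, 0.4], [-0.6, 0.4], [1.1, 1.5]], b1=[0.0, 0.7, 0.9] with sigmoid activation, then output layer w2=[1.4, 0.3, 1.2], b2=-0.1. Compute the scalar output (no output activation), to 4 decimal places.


z1[0] = (-1.4)·(1) + (0.4)·(0) + 0.0 = -1.4
z1[1] = (-0.6)·(1) + (0.4)·(0) + 0.7 = 0.1
z1[2] = (1.1)·(1) + (1.5)·(0) + 0.9 = 2.0
h = sigmoid(z1) = [0.1978, 0.525, 0.8808]
output = (1.4)·(0.1978) + (0.3)·(0.525) + (1.2)·(0.8808) - 0.1 = 1.3914

1.3914


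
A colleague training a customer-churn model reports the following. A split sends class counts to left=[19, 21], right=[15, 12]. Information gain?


Parent = [34, 33], H_parent = 0.9998
H_left = 0.9982 (n=40), H_right = 0.9911 (n=27)
H_children = (40/67)·0.9982 + (27/67)·0.9911 = 0.9953
IG = 0.9998 - 0.9953 = 0.0045

0.0045


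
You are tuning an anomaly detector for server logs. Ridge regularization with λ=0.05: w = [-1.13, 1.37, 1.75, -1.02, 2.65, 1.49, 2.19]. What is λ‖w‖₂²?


‖w‖₂² = (-1.13)² + (1.37)² + (1.75)² + (-1.02)² + (2.65)² + (1.49)² + (2.19)²
     = 1.2769 + 1.8769 + 3.0625 + 1.0404 + 7.0225 + 2.2201 + 4.7961
     = 21.2954
λ·‖w‖₂² = 0.05·21.2954 = 1.06477

1.06477


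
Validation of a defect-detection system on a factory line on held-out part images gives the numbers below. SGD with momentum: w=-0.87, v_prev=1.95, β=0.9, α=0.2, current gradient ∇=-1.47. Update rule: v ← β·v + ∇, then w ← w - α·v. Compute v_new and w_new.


v_new = 0.9·1.95 - 1.47 = 1.755 - 1.47 = 0.285
w_new = -0.87 - 0.2·0.285 = -0.87 - 0.057 = -0.927

v_new=0.285, w_new=-0.927


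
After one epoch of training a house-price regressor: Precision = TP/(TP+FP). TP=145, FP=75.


Precision = TP/(TP+FP)
= 145/(145+75)
= 145/220 = 65.91%

65.91%


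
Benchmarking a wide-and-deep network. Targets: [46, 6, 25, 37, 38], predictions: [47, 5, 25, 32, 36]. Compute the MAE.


Absolute errors: |46-47|=1, |6-5|=1, |25-25|=0, |37-32|=5, |38-36|=2
Sum = 9
MAE = 9/5 = 9/5

9/5


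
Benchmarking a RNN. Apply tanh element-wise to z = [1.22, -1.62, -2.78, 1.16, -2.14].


tanh(1.22) = 0.8397
tanh(-1.62) = -0.9246
tanh(-2.78) = -0.9923
tanh(1.16) = 0.821
tanh(-2.14) = -0.9727
result = [0.8397, -0.9246, -0.9923, 0.821, -0.9727]

[0.8397, -0.9246, -0.9923, 0.821, -0.9727]


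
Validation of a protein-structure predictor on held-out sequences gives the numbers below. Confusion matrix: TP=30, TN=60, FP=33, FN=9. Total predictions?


Total = TP + TN + FP + FN
= 30 + 60 + 33 + 9
= 132
(Predicted positive: 63, predicted negative: 69)

132


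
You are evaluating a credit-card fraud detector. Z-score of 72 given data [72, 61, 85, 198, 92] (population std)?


μ = 101.6, σ = 49.3664
z = (72 - 101.6)/49.3664 = -0.5996

-0.5996


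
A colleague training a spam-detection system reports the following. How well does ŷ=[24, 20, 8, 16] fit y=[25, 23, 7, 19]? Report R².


ȳ = 18.5
SS_res = Σ(y-ŷ)² = 20
SS_tot = Σ(y-ȳ)² = 195
R² = 1 - SS_res/SS_tot = 1 - 0.1026 = 0.8974

0.8974


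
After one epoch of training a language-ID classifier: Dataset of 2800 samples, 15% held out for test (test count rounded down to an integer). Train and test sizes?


Test = ⌊2800·15/100⌋ = 420
Train = 2800 - 420 = 2380

Train: 2380, Test: 420


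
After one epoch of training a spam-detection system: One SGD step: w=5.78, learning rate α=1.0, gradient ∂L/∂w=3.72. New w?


w_new = w - α·∇
= 5.78 - 1.0·3.72
= 5.78 - 3.72
= 2.06

2.06


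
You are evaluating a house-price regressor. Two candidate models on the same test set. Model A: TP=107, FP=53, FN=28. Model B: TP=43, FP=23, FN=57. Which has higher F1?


Model A: P=107/160=0.6687, R=107/135=0.7926, F1=2PR/(P+R)=2TP/(2TP+FP+FN)=214/295=0.7254
Model B: P=43/66=0.6515, R=43/100=0.43, F1=2PR/(P+R)=2TP/(2TP+FP+FN)=86/166=0.5181
0.7254 > 0.5181 → Model A

Model A


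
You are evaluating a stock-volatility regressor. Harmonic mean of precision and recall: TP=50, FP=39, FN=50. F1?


Precision = 50/89 = 0.5618
Recall = 50/100 = 0.5
F1 = 2·P·R/(P+R) = 2·TP/(2·TP+FP+FN) = 100/(100+39+50) = 100/189 = 0.5291

0.5291


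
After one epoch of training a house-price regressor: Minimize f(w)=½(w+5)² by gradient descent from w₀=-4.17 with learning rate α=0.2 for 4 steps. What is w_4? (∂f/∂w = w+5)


step 1: grad = -4.17+5 = 0.83; w = -4.17 - 0.2·(0.83) = -4.336
step 2: grad = -4.336+5 = 0.664; w = -4.336 - 0.2·(0.664) = -4.4688
step 3: grad = -4.4688+5 = 0.5312; w = -4.4688 - 0.2·(0.5312) = -4.57504
step 4: grad = -4.57504+5 = 0.42496; w = -4.57504 - 0.2·(0.42496) = -4.660032

-4.660032


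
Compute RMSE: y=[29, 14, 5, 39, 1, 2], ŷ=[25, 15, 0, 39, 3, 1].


MSE = 47/6 = 7.8333
RMSE = √(47/6) = 2.7988

2.7988


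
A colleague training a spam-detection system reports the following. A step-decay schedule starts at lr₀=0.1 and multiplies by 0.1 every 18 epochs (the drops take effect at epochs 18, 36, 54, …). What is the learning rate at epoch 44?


n_drops = ⌊44/18⌋ = 2
lr = 0.1·0.1^2 = 0.1·0.01 = 0.001

0.001


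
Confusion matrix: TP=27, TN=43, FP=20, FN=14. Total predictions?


Total = TP + TN + FP + FN
= 27 + 43 + 20 + 14
= 104
(Predicted positive: 47, predicted negative: 57)

104


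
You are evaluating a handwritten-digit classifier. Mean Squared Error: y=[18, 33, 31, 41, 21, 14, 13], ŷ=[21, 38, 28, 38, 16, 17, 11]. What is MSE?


Squared errors: (18-21)²=9, (33-38)²=25, (31-28)²=9, (41-38)²=9, (21-16)²=25, (14-17)²=9, (13-11)²=4
Sum = 90
MSE = 90/7 = 90/7

90/7


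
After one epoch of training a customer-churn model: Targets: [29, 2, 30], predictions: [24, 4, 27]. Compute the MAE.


Absolute errors: |29-24|=5, |2-4|=2, |30-27|=3
Sum = 10
MAE = 10/3 = 10/3

10/3


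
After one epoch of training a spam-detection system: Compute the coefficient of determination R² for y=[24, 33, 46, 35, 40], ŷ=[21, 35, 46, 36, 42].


ȳ = 35.6
SS_res = Σ(y-ŷ)² = 18
SS_tot = Σ(y-ȳ)² = 269.2
R² = 1 - SS_res/SS_tot = 1 - 0.0669 = 0.9331

0.9331


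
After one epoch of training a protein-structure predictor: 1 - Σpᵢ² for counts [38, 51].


Probabilities: [38/89, 51/89] ≈ [0.427, 0.573]
Σpᵢ² = (1444 + 2601)/89² = 4045/7921
Gini = 1 - Σpᵢ² = 1 - 4045/7921 = 0.4893

0.4893
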